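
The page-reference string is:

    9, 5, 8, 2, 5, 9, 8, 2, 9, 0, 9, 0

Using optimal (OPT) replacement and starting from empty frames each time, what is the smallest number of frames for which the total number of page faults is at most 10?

f=1: 12 faults
f=2: 8 faults
f=3: 6 faults
f=4: 5 faults
f=5: 5 faults
Smallest f with faults ≤ 10 is 2.

2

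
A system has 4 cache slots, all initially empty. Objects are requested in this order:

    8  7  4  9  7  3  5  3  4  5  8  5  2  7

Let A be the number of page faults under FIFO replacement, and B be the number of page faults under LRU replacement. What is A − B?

Under FIFO: F F F F . F F . . . F . F F → 9 faults.
Under LRU: F F F F . F F . F . F . F F → 10 faults.
A − B = 9 − 10 = -1.

-1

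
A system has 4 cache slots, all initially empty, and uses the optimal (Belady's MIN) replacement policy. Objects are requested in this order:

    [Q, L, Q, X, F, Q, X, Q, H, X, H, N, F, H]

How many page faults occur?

Q → fault, frames (Q)
L → fault, frames (Q L)
Q → hit
X → fault, frames (Q L X)
F → fault, frames (Q L X F)
Q → hit
X → hit
Q → hit
H → fault, evict L, frames (Q X F H)
X → hit
H → hit
N → fault, evict X, frames (Q F H N)
F → hit
H → hit
Page faults: 6.

6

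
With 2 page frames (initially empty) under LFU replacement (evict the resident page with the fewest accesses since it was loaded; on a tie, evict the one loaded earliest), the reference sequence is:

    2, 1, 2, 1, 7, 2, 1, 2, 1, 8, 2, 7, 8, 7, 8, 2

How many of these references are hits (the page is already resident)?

5

2 → miss, frames [2]
1 → miss, frames [2, 1]
2 → hit
1 → hit
7 → miss, evict 2, frames [1, 7]
2 → miss, evict 7, frames [1, 2]
1 → hit
2 → hit
1 → hit
8 → miss, evict 2, frames [1, 8]
2 → miss, evict 8, frames [1, 2]
7 → miss, evict 2, frames [1, 7]
8 → miss, evict 7, frames [1, 8]
7 → miss, evict 8, frames [1, 7]
8 → miss, evict 7, frames [1, 8]
2 → miss, evict 8, frames [1, 2]
Hits: 5.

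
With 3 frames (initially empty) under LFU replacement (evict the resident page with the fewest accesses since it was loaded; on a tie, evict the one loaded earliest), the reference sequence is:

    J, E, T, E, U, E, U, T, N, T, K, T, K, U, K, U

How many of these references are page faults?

J -> fault, frames {J}
E -> fault, frames {J,E}
T -> fault, frames {J,E,T}
E -> hit
U -> fault, evict J, frames {E,T,U}
E -> hit
U -> hit
T -> hit
N -> fault, evict T, frames {E,U,N}
T -> fault, evict N, frames {E,U,T}
K -> fault, evict T, frames {E,U,K}
T -> fault, evict K, frames {E,U,T}
K -> fault, evict T, frames {E,U,K}
U -> hit
K -> hit
U -> hit
Page faults: 9.

9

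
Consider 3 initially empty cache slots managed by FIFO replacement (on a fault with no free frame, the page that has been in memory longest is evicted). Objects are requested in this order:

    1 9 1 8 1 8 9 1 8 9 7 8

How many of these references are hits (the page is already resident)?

1: fault, frames [1]
9: fault, frames [1, 9]
1: hit
8: fault, frames [1, 9, 8]
1: hit
8: hit
9: hit
1: hit
8: hit
9: hit
7: fault, evict 1, frames [9, 8, 7]
8: hit
Hits: 8.

8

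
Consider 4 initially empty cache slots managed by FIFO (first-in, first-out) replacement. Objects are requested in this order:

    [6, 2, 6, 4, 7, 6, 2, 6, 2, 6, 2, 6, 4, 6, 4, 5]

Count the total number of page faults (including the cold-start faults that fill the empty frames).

6 → fault, frames {6}
2 → fault, frames {6,2}
6 → hit
4 → fault, frames {6,2,4}
7 → fault, frames {6,2,4,7}
6 → hit
2 → hit
6 → hit
2 → hit
6 → hit
2 → hit
6 → hit
4 → hit
6 → hit
4 → hit
5 → fault, evict 6, frames {2,4,7,5}
Page faults: 5.

5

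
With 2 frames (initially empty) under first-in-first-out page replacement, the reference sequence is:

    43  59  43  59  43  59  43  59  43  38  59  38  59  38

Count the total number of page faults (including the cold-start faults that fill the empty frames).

43 -> miss, frames (43)
59 -> miss, frames (43 59)
43 -> hit
59 -> hit
43 -> hit
59 -> hit
43 -> hit
59 -> hit
43 -> hit
38 -> miss, evict 43, frames (59 38)
59 -> hit
38 -> hit
59 -> hit
38 -> hit
Page faults: 3.

3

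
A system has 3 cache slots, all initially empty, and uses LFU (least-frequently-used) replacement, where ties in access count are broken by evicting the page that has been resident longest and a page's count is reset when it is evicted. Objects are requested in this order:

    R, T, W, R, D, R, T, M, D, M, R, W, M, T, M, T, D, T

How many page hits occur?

7

R: miss, frames (R)
T: miss, frames (R T)
W: miss, frames (R T W)
R: hit
D: miss, evict T, frames (R W D)
R: hit
T: miss, evict W, frames (R D T)
M: miss, evict D, frames (R T M)
D: miss, evict T, frames (R M D)
M: hit
R: hit
W: miss, evict D, frames (R M W)
M: hit
T: miss, evict W, frames (R M T)
M: hit
T: hit
D: miss, evict T, frames (R M D)
T: miss, evict D, frames (R M T)
Hits: 7.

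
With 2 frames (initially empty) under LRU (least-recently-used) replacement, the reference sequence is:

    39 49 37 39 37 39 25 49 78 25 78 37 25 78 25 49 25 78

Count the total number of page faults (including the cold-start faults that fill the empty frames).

13

39 → fault, frames {39}
49 → fault, frames {39,49}
37 → fault, evict 39, frames {49,37}
39 → fault, evict 49, frames {37,39}
37 → hit
39 → hit
25 → fault, evict 37, frames {39,25}
49 → fault, evict 39, frames {25,49}
78 → fault, evict 25, frames {49,78}
25 → fault, evict 49, frames {78,25}
78 → hit
37 → fault, evict 25, frames {78,37}
25 → fault, evict 78, frames {37,25}
78 → fault, evict 37, frames {25,78}
25 → hit
49 → fault, evict 78, frames {25,49}
25 → hit
78 → fault, evict 49, frames {25,78}
Page faults: 13.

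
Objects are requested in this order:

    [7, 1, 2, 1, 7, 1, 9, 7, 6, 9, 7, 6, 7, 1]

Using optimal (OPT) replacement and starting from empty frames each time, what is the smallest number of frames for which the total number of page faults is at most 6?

f=1: 14 faults
f=2: 8 faults
f=3: 6 faults
f=4: 5 faults
f=5: 5 faults
Smallest f with faults ≤ 6 is 3.

3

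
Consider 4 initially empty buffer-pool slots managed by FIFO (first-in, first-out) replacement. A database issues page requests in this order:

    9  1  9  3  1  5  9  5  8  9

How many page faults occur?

6

9 -> fault, frames (9)
1 -> fault, frames (9 1)
9 -> hit
3 -> fault, frames (9 1 3)
1 -> hit
5 -> fault, frames (9 1 3 5)
9 -> hit
5 -> hit
8 -> fault, evict 9, frames (1 3 5 8)
9 -> fault, evict 1, frames (3 5 8 9)
Page faults: 6.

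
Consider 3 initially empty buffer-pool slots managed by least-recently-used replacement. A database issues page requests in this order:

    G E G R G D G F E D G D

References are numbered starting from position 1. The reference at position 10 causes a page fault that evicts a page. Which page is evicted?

G

pos 1: G: fault, frames {G}
pos 2: E: fault, frames {G,E}
pos 3: G: hit
pos 4: R: fault, frames {E,G,R}
pos 5: G: hit
pos 6: D: fault, evict E, frames {R,G,D}
pos 7: G: hit
pos 8: F: fault, evict R, frames {D,G,F}
pos 9: E: fault, evict D, frames {G,F,E}
pos 10: D: fault, evict G, frames {F,E,D}
At position 10, page G is evicted.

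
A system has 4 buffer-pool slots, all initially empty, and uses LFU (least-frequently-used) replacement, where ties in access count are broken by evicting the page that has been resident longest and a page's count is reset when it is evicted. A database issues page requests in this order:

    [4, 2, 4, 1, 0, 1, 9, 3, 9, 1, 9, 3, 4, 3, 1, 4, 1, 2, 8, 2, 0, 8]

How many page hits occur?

4: fault, frames (4)
2: fault, frames (4 2)
4: hit
1: fault, frames (4 2 1)
0: fault, frames (4 2 1 0)
1: hit
9: fault, evict 2, frames (4 1 0 9)
3: fault, evict 0, frames (4 1 9 3)
9: hit
1: hit
9: hit
3: hit
4: hit
3: hit
1: hit
4: hit
1: hit
2: fault, evict 9, frames (4 1 3 2)
8: fault, evict 2, frames (4 1 3 8)
2: fault, evict 8, frames (4 1 3 2)
0: fault, evict 2, frames (4 1 3 0)
8: fault, evict 0, frames (4 1 3 8)
Hits: 11.

11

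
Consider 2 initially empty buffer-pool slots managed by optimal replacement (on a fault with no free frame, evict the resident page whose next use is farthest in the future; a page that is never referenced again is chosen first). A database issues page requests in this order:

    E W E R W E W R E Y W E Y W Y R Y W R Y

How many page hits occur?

E: miss, frames [E]
W: miss, frames [E, W]
E: hit
R: miss, evict E, frames [W, R]
W: hit
E: miss, evict R, frames [W, E]
W: hit
R: miss, evict W, frames [E, R]
E: hit
Y: miss, evict R, frames [E, Y]
W: miss, evict Y, frames [E, W]
E: hit
Y: miss, evict E, frames [W, Y]
W: hit
Y: hit
R: miss, evict W, frames [Y, R]
Y: hit
W: miss, evict Y, frames [R, W]
R: hit
Y: miss, evict W, frames [R, Y]
Hits: 9.

9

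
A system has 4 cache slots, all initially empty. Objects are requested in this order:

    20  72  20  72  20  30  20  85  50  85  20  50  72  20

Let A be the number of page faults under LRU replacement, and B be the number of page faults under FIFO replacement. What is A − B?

Under LRU: F F . . . F . F F . . . F . → 6 faults.
Under FIFO: F F . . . F . F F . F . F . → 7 faults.
A − B = 6 − 7 = -1.

-1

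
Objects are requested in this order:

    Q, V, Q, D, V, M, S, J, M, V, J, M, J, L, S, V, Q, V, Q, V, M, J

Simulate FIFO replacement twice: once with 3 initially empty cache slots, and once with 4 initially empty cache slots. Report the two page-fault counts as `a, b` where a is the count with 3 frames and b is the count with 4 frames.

14, 11

3 frames: F F . F . F F F . F . F . F F F F . . . F F → 14 faults.
4 frames: F F . F . F F F . F . . . F . . F . . . F F → 11 faults.
11 < 14: adding a frame reduced faults, as is typical.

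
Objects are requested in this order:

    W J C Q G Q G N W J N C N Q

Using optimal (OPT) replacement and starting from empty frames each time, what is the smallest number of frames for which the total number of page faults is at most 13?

f=1: 14 faults
f=2: 10 faults
f=3: 8 faults
f=4: 7 faults
f=5: 6 faults
f=6: 6 faults
Smallest f with faults ≤ 13 is 2.

2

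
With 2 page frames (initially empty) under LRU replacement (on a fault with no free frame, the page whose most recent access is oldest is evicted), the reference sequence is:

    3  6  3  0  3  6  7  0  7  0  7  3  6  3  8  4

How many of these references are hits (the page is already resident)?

6

3 → fault, frames {3}
6 → fault, frames {3,6}
3 → hit
0 → fault, evict 6, frames {3,0}
3 → hit
6 → fault, evict 0, frames {3,6}
7 → fault, evict 3, frames {6,7}
0 → fault, evict 6, frames {7,0}
7 → hit
0 → hit
7 → hit
3 → fault, evict 0, frames {7,3}
6 → fault, evict 7, frames {3,6}
3 → hit
8 → fault, evict 6, frames {3,8}
4 → fault, evict 3, frames {8,4}
Hits: 6.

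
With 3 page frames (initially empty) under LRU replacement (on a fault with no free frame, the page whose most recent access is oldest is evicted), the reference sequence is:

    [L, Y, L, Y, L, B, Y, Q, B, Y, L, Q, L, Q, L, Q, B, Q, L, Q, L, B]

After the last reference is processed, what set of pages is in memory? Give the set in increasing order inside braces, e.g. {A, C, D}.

{B, L, Q}

L: fault, frames (L)
Y: fault, frames (L Y)
L: hit
Y: hit
L: hit
B: fault, frames (Y L B)
Y: hit
Q: fault, evict L, frames (B Y Q)
B: hit
Y: hit
L: fault, evict Q, frames (B Y L)
Q: fault, evict B, frames (Y L Q)
L: hit
Q: hit
L: hit
Q: hit
B: fault, evict Y, frames (L Q B)
Q: hit
L: hit
Q: hit
L: hit
B: hit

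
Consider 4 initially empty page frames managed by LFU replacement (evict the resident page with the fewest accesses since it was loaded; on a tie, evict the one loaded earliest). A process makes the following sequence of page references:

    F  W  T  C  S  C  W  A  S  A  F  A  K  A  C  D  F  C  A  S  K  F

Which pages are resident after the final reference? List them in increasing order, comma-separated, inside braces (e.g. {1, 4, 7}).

{A, C, F, S}

F → fault, frames {F}
W → fault, frames {F,W}
T → fault, frames {F,W,T}
C → fault, frames {F,W,T,C}
S → fault, evict F, frames {W,T,C,S}
C → hit
W → hit
A → fault, evict T, frames {W,C,S,A}
S → hit
A → hit
F → fault, evict W, frames {C,S,A,F}
A → hit
K → fault, evict F, frames {C,S,A,K}
A → hit
C → hit
D → fault, evict K, frames {C,S,A,D}
F → fault, evict D, frames {C,S,A,F}
C → hit
A → hit
S → hit
K → fault, evict F, frames {C,S,A,K}
F → fault, evict K, frames {C,S,A,F}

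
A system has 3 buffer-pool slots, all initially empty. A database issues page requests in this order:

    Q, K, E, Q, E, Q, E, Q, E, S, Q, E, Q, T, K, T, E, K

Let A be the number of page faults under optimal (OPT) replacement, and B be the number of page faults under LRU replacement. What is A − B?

Under OPT: F F F . . . . . . F . . . F F . . . → 6 faults.
Under LRU: F F F . . . . . . F . . . F F . F . → 7 faults.
A − B = 6 − 7 = -1.

-1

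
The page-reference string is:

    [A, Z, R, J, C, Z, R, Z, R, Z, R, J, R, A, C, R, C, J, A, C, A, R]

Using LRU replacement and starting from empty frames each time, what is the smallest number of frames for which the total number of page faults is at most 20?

2

f=1: 22 faults
f=2: 15 faults
f=3: 13 faults
f=4: 7 faults
f=5: 5 faults
Smallest f with faults ≤ 20 is 2.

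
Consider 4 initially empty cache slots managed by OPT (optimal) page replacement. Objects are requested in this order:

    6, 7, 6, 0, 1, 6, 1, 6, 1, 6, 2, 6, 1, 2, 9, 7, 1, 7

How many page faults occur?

6

6 → miss, frames [6]
7 → miss, frames [6, 7]
6 → hit
0 → miss, frames [6, 7, 0]
1 → miss, frames [6, 7, 0, 1]
6 → hit
1 → hit
6 → hit
1 → hit
6 → hit
2 → miss, evict 0, frames [6, 7, 1, 2]
6 → hit
1 → hit
2 → hit
9 → miss, evict 2, frames [6, 7, 1, 9]
7 → hit
1 → hit
7 → hit
Page faults: 6.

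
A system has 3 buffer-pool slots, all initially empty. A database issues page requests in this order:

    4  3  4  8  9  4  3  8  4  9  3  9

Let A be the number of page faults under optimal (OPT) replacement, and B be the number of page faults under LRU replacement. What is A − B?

Under OPT: F F . F F . . F . . F . → 6 faults.
Under LRU: F F . F F . F F . F F . → 8 faults.
A − B = 6 − 8 = -2.

-2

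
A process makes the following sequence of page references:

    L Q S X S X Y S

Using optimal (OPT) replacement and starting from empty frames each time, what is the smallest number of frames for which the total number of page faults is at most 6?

2

f=1: 8 faults
f=2: 5 faults
f=3: 5 faults
f=4: 5 faults
f=5: 5 faults
Smallest f with faults ≤ 6 is 2.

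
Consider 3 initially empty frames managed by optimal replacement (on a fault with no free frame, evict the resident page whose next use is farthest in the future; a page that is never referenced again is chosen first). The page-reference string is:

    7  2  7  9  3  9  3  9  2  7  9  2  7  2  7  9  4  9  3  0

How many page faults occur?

8

7 -> miss, frames [7]
2 -> miss, frames [7, 2]
7 -> hit
9 -> miss, frames [7, 2, 9]
3 -> miss, evict 7, frames [2, 9, 3]
9 -> hit
3 -> hit
9 -> hit
2 -> hit
7 -> miss, evict 3, frames [2, 9, 7]
9 -> hit
2 -> hit
7 -> hit
2 -> hit
7 -> hit
9 -> hit
4 -> miss, evict 7, frames [2, 9, 4]
9 -> hit
3 -> miss, evict 4, frames [2, 9, 3]
0 -> miss, evict 3, frames [2, 9, 0]
Page faults: 8.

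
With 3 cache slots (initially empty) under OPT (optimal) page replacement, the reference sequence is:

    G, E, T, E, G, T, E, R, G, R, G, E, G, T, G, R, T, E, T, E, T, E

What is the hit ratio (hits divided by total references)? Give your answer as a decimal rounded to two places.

0.73

G → miss, frames (G)
E → miss, frames (G E)
T → miss, frames (G E T)
E → hit
G → hit
T → hit
E → hit
R → miss, evict T, frames (G E R)
G → hit
R → hit
G → hit
E → hit
G → hit
T → miss, evict E, frames (G R T)
G → hit
R → hit
T → hit
E → miss, evict R, frames (G T E)
T → hit
E → hit
T → hit
E → hit
Hits: 16 of 22 references → 16/22 = 0.7273.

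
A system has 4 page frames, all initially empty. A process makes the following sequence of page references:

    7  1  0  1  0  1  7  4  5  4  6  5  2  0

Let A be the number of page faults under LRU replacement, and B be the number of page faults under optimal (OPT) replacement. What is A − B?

Under LRU: F F F . . . . F F . F . F F → 8 faults.
Under OPT: F F F . . . . F F . F . F . → 7 faults.
A − B = 8 − 7 = 1.

1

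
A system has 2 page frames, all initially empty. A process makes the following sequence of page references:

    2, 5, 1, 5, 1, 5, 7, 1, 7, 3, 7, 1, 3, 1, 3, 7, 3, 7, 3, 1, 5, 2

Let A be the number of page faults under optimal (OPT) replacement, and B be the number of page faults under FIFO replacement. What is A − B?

Under OPT: F F F . . . F . . F . F . . . F . . . F F F → 10 faults.
Under FIFO: F F F . . . F . . F . F . . . F F . . F F F → 11 faults.
A − B = 10 − 11 = -1.

-1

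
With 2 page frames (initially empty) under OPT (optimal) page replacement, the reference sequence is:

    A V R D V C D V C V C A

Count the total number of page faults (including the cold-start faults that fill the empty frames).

7

A → fault, frames [A]
V → fault, frames [A, V]
R → fault, evict A, frames [V, R]
D → fault, evict R, frames [V, D]
V → hit
C → fault, evict V, frames [D, C]
D → hit
V → fault, evict D, frames [C, V]
C → hit
V → hit
C → hit
A → fault, evict V, frames [C, A]
Page faults: 7.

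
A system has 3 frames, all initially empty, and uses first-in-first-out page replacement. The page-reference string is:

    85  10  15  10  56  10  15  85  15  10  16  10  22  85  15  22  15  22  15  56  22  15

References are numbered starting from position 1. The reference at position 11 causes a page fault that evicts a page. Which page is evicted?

pos 1: 85 -> fault, frames [85]
pos 2: 10 -> fault, frames [85, 10]
pos 3: 15 -> fault, frames [85, 10, 15]
pos 4: 10 -> hit
pos 5: 56 -> fault, evict 85, frames [10, 15, 56]
pos 6: 10 -> hit
pos 7: 15 -> hit
pos 8: 85 -> fault, evict 10, frames [15, 56, 85]
pos 9: 15 -> hit
pos 10: 10 -> fault, evict 15, frames [56, 85, 10]
pos 11: 16 -> fault, evict 56, frames [85, 10, 16]
At position 11, page 56 is evicted.

56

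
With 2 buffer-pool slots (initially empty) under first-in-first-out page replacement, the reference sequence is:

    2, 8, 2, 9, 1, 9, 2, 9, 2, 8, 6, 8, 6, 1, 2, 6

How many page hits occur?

5

2 -> miss, frames [2]
8 -> miss, frames [2, 8]
2 -> hit
9 -> miss, evict 2, frames [8, 9]
1 -> miss, evict 8, frames [9, 1]
9 -> hit
2 -> miss, evict 9, frames [1, 2]
9 -> miss, evict 1, frames [2, 9]
2 -> hit
8 -> miss, evict 2, frames [9, 8]
6 -> miss, evict 9, frames [8, 6]
8 -> hit
6 -> hit
1 -> miss, evict 8, frames [6, 1]
2 -> miss, evict 6, frames [1, 2]
6 -> miss, evict 1, frames [2, 6]
Hits: 5.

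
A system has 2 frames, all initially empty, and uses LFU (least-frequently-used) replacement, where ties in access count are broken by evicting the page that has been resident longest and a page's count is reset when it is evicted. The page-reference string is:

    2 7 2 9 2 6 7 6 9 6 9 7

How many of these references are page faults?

10

2 -> miss, frames (2)
7 -> miss, frames (2 7)
2 -> hit
9 -> miss, evict 7, frames (2 9)
2 -> hit
6 -> miss, evict 9, frames (2 6)
7 -> miss, evict 6, frames (2 7)
6 -> miss, evict 7, frames (2 6)
9 -> miss, evict 6, frames (2 9)
6 -> miss, evict 9, frames (2 6)
9 -> miss, evict 6, frames (2 9)
7 -> miss, evict 9, frames (2 7)
Page faults: 10.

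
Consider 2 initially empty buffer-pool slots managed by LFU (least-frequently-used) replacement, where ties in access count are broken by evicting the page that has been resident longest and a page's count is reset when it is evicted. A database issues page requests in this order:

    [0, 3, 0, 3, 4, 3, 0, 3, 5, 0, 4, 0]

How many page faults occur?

8

0 -> fault, frames [0]
3 -> fault, frames [0, 3]
0 -> hit
3 -> hit
4 -> fault, evict 0, frames [3, 4]
3 -> hit
0 -> fault, evict 4, frames [3, 0]
3 -> hit
5 -> fault, evict 0, frames [3, 5]
0 -> fault, evict 5, frames [3, 0]
4 -> fault, evict 0, frames [3, 4]
0 -> fault, evict 4, frames [3, 0]
Page faults: 8.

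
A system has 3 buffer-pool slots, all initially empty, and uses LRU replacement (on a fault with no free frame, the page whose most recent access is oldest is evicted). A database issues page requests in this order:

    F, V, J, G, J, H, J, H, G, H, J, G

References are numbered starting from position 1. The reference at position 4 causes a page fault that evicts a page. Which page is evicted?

F

pos 1: F: fault, frames [F]
pos 2: V: fault, frames [F, V]
pos 3: J: fault, frames [F, V, J]
pos 4: G: fault, evict F, frames [V, J, G]
At position 4, page F is evicted.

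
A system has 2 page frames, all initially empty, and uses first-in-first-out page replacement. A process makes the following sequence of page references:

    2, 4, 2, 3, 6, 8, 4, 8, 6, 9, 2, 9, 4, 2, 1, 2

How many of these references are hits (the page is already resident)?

4

2: fault, frames {2}
4: fault, frames {2,4}
2: hit
3: fault, evict 2, frames {4,3}
6: fault, evict 4, frames {3,6}
8: fault, evict 3, frames {6,8}
4: fault, evict 6, frames {8,4}
8: hit
6: fault, evict 8, frames {4,6}
9: fault, evict 4, frames {6,9}
2: fault, evict 6, frames {9,2}
9: hit
4: fault, evict 9, frames {2,4}
2: hit
1: fault, evict 2, frames {4,1}
2: fault, evict 4, frames {1,2}
Hits: 4.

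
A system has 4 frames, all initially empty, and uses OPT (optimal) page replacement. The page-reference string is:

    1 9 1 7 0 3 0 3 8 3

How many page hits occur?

1: fault, frames (1)
9: fault, frames (1 9)
1: hit
7: fault, frames (1 9 7)
0: fault, frames (1 9 7 0)
3: fault, evict 7, frames (1 9 0 3)
0: hit
3: hit
8: fault, evict 0, frames (1 9 3 8)
3: hit
Hits: 4.

4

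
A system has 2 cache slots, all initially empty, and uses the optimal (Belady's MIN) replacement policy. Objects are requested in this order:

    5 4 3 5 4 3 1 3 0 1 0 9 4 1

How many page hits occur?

6

5: fault, frames {5}
4: fault, frames {5,4}
3: fault, evict 4, frames {5,3}
5: hit
4: fault, evict 5, frames {3,4}
3: hit
1: fault, evict 4, frames {3,1}
3: hit
0: fault, evict 3, frames {1,0}
1: hit
0: hit
9: fault, evict 0, frames {1,9}
4: fault, evict 9, frames {1,4}
1: hit
Hits: 6.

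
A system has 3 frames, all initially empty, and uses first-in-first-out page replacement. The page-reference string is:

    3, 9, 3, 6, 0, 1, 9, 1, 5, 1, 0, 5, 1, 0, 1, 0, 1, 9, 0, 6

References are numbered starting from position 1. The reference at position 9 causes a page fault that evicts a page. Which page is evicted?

0

pos 1: 3: miss, frames {3}
pos 2: 9: miss, frames {3,9}
pos 3: 3: hit
pos 4: 6: miss, frames {3,9,6}
pos 5: 0: miss, evict 3, frames {9,6,0}
pos 6: 1: miss, evict 9, frames {6,0,1}
pos 7: 9: miss, evict 6, frames {0,1,9}
pos 8: 1: hit
pos 9: 5: miss, evict 0, frames {1,9,5}
At position 9, page 0 is evicted.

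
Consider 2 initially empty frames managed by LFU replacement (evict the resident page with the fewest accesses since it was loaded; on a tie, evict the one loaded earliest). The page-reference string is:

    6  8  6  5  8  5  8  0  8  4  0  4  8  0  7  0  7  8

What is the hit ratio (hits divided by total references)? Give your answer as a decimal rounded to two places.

6 -> fault, frames (6)
8 -> fault, frames (6 8)
6 -> hit
5 -> fault, evict 8, frames (6 5)
8 -> fault, evict 5, frames (6 8)
5 -> fault, evict 8, frames (6 5)
8 -> fault, evict 5, frames (6 8)
0 -> fault, evict 8, frames (6 0)
8 -> fault, evict 0, frames (6 8)
4 -> fault, evict 8, frames (6 4)
0 -> fault, evict 4, frames (6 0)
4 -> fault, evict 0, frames (6 4)
8 -> fault, evict 4, frames (6 8)
0 -> fault, evict 8, frames (6 0)
7 -> fault, evict 0, frames (6 7)
0 -> fault, evict 7, frames (6 0)
7 -> fault, evict 0, frames (6 7)
8 -> fault, evict 7, frames (6 8)
Hits: 1 of 18 references → 1/18 = 0.0556.

0.06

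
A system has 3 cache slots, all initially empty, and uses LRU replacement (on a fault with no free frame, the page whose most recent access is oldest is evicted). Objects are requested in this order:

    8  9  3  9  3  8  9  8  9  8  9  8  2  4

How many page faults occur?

8: miss, frames (8)
9: miss, frames (8 9)
3: miss, frames (8 9 3)
9: hit
3: hit
8: hit
9: hit
8: hit
9: hit
8: hit
9: hit
8: hit
2: miss, evict 3, frames (9 8 2)
4: miss, evict 9, frames (8 2 4)
Page faults: 5.

5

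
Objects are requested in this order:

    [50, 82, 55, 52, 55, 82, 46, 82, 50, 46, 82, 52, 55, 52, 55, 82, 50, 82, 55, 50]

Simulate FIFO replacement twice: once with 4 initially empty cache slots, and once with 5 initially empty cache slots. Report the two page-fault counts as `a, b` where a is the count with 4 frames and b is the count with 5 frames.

9, 5

4 frames: F F F F . . F . F . F . F F . . . . . . → 9 faults.
5 frames: F F F F . . F . . . . . . . . . . . . . → 5 faults.
5 < 9: adding a frame reduced faults, as is typical.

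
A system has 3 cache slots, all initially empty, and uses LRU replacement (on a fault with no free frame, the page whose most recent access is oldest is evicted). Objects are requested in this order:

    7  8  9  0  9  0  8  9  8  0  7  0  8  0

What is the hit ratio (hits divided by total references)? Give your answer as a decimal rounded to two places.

7: miss, frames (7)
8: miss, frames (7 8)
9: miss, frames (7 8 9)
0: miss, evict 7, frames (8 9 0)
9: hit
0: hit
8: hit
9: hit
8: hit
0: hit
7: miss, evict 9, frames (8 0 7)
0: hit
8: hit
0: hit
Hits: 9 of 14 references → 9/14 = 0.6429.

0.64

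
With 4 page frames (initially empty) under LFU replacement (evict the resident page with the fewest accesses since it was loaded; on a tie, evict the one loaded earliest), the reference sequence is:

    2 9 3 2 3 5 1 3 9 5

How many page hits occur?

2 -> fault, frames {2}
9 -> fault, frames {2,9}
3 -> fault, frames {2,9,3}
2 -> hit
3 -> hit
5 -> fault, frames {2,9,3,5}
1 -> fault, evict 9, frames {2,3,5,1}
3 -> hit
9 -> fault, evict 5, frames {2,3,1,9}
5 -> fault, evict 1, frames {2,3,9,5}
Hits: 3.

3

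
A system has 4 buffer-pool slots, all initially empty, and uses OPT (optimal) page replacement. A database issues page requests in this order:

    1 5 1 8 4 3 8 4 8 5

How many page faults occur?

1 → miss, frames (1)
5 → miss, frames (1 5)
1 → hit
8 → miss, frames (1 5 8)
4 → miss, frames (1 5 8 4)
3 → miss, evict 1, frames (5 8 4 3)
8 → hit
4 → hit
8 → hit
5 → hit
Page faults: 5.

5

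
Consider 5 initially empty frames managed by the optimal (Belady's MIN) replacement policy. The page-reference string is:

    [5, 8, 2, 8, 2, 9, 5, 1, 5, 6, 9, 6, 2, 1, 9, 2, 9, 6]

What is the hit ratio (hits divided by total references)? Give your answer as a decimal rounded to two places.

5: fault, frames (5)
8: fault, frames (5 8)
2: fault, frames (5 8 2)
8: hit
2: hit
9: fault, frames (5 8 2 9)
5: hit
1: fault, frames (5 8 2 9 1)
5: hit
6: fault, evict 8, frames (5 2 9 1 6)
9: hit
6: hit
2: hit
1: hit
9: hit
2: hit
9: hit
6: hit
Hits: 12 of 18 references → 12/18 = 0.6667.

0.67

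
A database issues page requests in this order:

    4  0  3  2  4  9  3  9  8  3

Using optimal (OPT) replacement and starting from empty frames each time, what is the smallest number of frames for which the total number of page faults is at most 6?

f=1: 10 faults
f=2: 7 faults
f=3: 6 faults
f=4: 6 faults
f=5: 6 faults
f=6: 6 faults
Smallest f with faults ≤ 6 is 3.

3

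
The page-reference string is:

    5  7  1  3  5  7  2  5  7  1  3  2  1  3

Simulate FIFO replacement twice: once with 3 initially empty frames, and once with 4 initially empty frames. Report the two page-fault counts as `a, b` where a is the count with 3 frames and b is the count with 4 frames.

9, 10

3 frames: F F F F F F F . . F F . . . → 9 faults.
4 frames: F F F F . . F F F F F F . . → 10 faults.
10 > 9: adding a frame increased faults — Belady's anomaly.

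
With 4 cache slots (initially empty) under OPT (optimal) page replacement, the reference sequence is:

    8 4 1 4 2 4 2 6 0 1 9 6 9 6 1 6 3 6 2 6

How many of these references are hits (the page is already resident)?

8 -> fault, frames {8}
4 -> fault, frames {8,4}
1 -> fault, frames {8,4,1}
4 -> hit
2 -> fault, frames {8,4,1,2}
4 -> hit
2 -> hit
6 -> fault, evict 4, frames {8,1,2,6}
0 -> fault, evict 8, frames {1,2,6,0}
1 -> hit
9 -> fault, evict 0, frames {1,2,6,9}
6 -> hit
9 -> hit
6 -> hit
1 -> hit
6 -> hit
3 -> fault, evict 9, frames {1,2,6,3}
6 -> hit
2 -> hit
6 -> hit
Hits: 12.

12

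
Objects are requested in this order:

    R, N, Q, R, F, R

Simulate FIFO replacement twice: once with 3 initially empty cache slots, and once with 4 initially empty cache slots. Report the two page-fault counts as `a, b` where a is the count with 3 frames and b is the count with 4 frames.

3 frames: F F F . F F → 5 faults.
4 frames: F F F . F . → 4 faults.
4 < 5: adding a frame reduced faults, as is typical.

5, 4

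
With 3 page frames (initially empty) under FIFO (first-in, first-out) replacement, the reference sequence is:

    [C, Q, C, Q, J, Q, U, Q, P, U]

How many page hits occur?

C -> miss, frames (C)
Q -> miss, frames (C Q)
C -> hit
Q -> hit
J -> miss, frames (C Q J)
Q -> hit
U -> miss, evict C, frames (Q J U)
Q -> hit
P -> miss, evict Q, frames (J U P)
U -> hit
Hits: 5.

5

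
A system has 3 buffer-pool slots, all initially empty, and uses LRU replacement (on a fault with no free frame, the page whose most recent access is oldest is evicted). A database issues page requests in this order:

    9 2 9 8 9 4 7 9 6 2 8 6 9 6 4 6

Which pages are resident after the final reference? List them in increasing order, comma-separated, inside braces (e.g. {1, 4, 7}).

{4, 6, 9}

9: miss, frames (9)
2: miss, frames (9 2)
9: hit
8: miss, frames (2 9 8)
9: hit
4: miss, evict 2, frames (8 9 4)
7: miss, evict 8, frames (9 4 7)
9: hit
6: miss, evict 4, frames (7 9 6)
2: miss, evict 7, frames (9 6 2)
8: miss, evict 9, frames (6 2 8)
6: hit
9: miss, evict 2, frames (8 6 9)
6: hit
4: miss, evict 8, frames (9 6 4)
6: hit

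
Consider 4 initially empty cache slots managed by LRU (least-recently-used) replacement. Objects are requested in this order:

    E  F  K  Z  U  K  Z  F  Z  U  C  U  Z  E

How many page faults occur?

E -> miss, frames [E]
F -> miss, frames [E, F]
K -> miss, frames [E, F, K]
Z -> miss, frames [E, F, K, Z]
U -> miss, evict E, frames [F, K, Z, U]
K -> hit
Z -> hit
F -> hit
Z -> hit
U -> hit
C -> miss, evict K, frames [F, Z, U, C]
U -> hit
Z -> hit
E -> miss, evict F, frames [C, U, Z, E]
Page faults: 7.

7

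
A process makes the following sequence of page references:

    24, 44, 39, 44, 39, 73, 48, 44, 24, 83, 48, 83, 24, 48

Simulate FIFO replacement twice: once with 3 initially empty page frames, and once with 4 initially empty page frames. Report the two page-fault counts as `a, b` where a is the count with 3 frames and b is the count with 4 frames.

3 frames: F F F . . F F F F F F . . . → 9 faults.
4 frames: F F F . . F F . F F . . . . → 7 faults.
7 < 9: adding a frame reduced faults, as is typical.

9, 7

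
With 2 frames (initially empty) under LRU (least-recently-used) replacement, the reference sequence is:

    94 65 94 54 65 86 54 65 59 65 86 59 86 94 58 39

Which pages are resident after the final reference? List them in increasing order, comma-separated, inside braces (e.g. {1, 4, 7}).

94 → miss, frames (94)
65 → miss, frames (94 65)
94 → hit
54 → miss, evict 65, frames (94 54)
65 → miss, evict 94, frames (54 65)
86 → miss, evict 54, frames (65 86)
54 → miss, evict 65, frames (86 54)
65 → miss, evict 86, frames (54 65)
59 → miss, evict 54, frames (65 59)
65 → hit
86 → miss, evict 59, frames (65 86)
59 → miss, evict 65, frames (86 59)
86 → hit
94 → miss, evict 59, frames (86 94)
58 → miss, evict 86, frames (94 58)
39 → miss, evict 94, frames (58 39)

{39, 58}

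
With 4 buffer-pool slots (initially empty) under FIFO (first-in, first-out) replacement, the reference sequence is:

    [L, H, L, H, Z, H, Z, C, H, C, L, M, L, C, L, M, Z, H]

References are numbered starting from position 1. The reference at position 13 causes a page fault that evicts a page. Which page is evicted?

pos 1: L → fault, frames [L]
pos 2: H → fault, frames [L, H]
pos 3: L → hit
pos 4: H → hit
pos 5: Z → fault, frames [L, H, Z]
pos 6: H → hit
pos 7: Z → hit
pos 8: C → fault, frames [L, H, Z, C]
pos 9: H → hit
pos 10: C → hit
pos 11: L → hit
pos 12: M → fault, evict L, frames [H, Z, C, M]
pos 13: L → fault, evict H, frames [Z, C, M, L]
At position 13, page H is evicted.

H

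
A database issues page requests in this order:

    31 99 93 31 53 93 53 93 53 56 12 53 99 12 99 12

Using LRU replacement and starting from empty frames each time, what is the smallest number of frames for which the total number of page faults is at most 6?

f=1: 16 faults
f=2: 11 faults
f=3: 7 faults
f=4: 7 faults
f=5: 7 faults
f=6: 6 faults
Smallest f with faults ≤ 6 is 6.

6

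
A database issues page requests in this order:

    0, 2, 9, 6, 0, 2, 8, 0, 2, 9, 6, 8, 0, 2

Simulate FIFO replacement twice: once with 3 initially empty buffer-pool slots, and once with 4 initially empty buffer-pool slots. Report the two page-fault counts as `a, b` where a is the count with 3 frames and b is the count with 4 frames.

3 frames: F F F F F F F . . F F . F F → 11 faults.
4 frames: F F F F . . F F F F F F F F → 12 faults.
12 > 11: adding a frame increased faults — Belady's anomaly.

11, 12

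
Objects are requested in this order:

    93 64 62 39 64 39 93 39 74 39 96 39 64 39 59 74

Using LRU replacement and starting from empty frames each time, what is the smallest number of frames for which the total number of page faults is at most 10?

f=1: 16 faults
f=2: 11 faults
f=3: 10 faults
f=4: 9 faults
f=5: 7 faults
f=6: 7 faults
f=7: 7 faults
Smallest f with faults ≤ 10 is 3.

3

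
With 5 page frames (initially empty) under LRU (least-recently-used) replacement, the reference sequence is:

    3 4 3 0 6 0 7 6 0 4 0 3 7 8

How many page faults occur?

6

3 → miss, frames {3}
4 → miss, frames {3,4}
3 → hit
0 → miss, frames {4,3,0}
6 → miss, frames {4,3,0,6}
0 → hit
7 → miss, frames {4,3,6,0,7}
6 → hit
0 → hit
4 → hit
0 → hit
3 → hit
7 → hit
8 → miss, evict 6, frames {4,0,3,7,8}
Page faults: 6.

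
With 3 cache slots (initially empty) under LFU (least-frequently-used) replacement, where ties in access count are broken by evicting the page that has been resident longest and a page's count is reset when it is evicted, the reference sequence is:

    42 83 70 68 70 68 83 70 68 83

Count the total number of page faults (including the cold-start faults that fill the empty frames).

42: fault, frames [42]
83: fault, frames [42, 83]
70: fault, frames [42, 83, 70]
68: fault, evict 42, frames [83, 70, 68]
70: hit
68: hit
83: hit
70: hit
68: hit
83: hit
Page faults: 4.

4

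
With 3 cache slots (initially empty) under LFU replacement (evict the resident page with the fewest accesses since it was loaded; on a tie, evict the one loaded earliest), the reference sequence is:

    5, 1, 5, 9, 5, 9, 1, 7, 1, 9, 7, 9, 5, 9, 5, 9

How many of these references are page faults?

6

5 -> fault, frames (5)
1 -> fault, frames (5 1)
5 -> hit
9 -> fault, frames (5 1 9)
5 -> hit
9 -> hit
1 -> hit
7 -> fault, evict 1, frames (5 9 7)
1 -> fault, evict 7, frames (5 9 1)
9 -> hit
7 -> fault, evict 1, frames (5 9 7)
9 -> hit
5 -> hit
9 -> hit
5 -> hit
9 -> hit
Page faults: 6.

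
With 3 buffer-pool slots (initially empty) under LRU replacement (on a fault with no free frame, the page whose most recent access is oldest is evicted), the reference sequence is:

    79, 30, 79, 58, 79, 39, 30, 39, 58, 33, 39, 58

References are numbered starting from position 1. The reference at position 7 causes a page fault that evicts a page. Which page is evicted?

58

pos 1: 79 -> miss, frames {79}
pos 2: 30 -> miss, frames {79,30}
pos 3: 79 -> hit
pos 4: 58 -> miss, frames {30,79,58}
pos 5: 79 -> hit
pos 6: 39 -> miss, evict 30, frames {58,79,39}
pos 7: 30 -> miss, evict 58, frames {79,39,30}
At position 7, page 58 is evicted.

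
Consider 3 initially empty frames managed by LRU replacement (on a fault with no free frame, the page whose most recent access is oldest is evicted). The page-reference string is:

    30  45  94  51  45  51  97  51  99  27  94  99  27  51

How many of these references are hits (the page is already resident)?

5

30: fault, frames (30)
45: fault, frames (30 45)
94: fault, frames (30 45 94)
51: fault, evict 30, frames (45 94 51)
45: hit
51: hit
97: fault, evict 94, frames (45 51 97)
51: hit
99: fault, evict 45, frames (97 51 99)
27: fault, evict 97, frames (51 99 27)
94: fault, evict 51, frames (99 27 94)
99: hit
27: hit
51: fault, evict 94, frames (99 27 51)
Hits: 5.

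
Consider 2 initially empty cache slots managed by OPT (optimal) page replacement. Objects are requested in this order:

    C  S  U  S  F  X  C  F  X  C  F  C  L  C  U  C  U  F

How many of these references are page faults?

C -> fault, frames (C)
S -> fault, frames (C S)
U -> fault, evict C, frames (S U)
S -> hit
F -> fault, evict S, frames (U F)
X -> fault, evict U, frames (F X)
C -> fault, evict X, frames (F C)
F -> hit
X -> fault, evict F, frames (C X)
C -> hit
F -> fault, evict X, frames (C F)
C -> hit
L -> fault, evict F, frames (C L)
C -> hit
U -> fault, evict L, frames (C U)
C -> hit
U -> hit
F -> fault, evict U, frames (C F)
Page faults: 11.

11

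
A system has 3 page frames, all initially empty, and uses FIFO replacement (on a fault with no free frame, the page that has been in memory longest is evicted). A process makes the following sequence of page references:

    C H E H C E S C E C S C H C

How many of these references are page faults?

C -> fault, frames (C)
H -> fault, frames (C H)
E -> fault, frames (C H E)
H -> hit
C -> hit
E -> hit
S -> fault, evict C, frames (H E S)
C -> fault, evict H, frames (E S C)
E -> hit
C -> hit
S -> hit
C -> hit
H -> fault, evict E, frames (S C H)
C -> hit
Page faults: 6.

6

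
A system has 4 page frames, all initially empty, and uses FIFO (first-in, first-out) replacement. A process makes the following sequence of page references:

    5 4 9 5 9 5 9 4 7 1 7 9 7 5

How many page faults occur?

6

5 -> miss, frames {5}
4 -> miss, frames {5,4}
9 -> miss, frames {5,4,9}
5 -> hit
9 -> hit
5 -> hit
9 -> hit
4 -> hit
7 -> miss, frames {5,4,9,7}
1 -> miss, evict 5, frames {4,9,7,1}
7 -> hit
9 -> hit
7 -> hit
5 -> miss, evict 4, frames {9,7,1,5}
Page faults: 6.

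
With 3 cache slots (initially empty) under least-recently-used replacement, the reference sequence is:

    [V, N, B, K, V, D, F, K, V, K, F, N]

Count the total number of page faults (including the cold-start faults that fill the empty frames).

V: fault, frames {V}
N: fault, frames {V,N}
B: fault, frames {V,N,B}
K: fault, evict V, frames {N,B,K}
V: fault, evict N, frames {B,K,V}
D: fault, evict B, frames {K,V,D}
F: fault, evict K, frames {V,D,F}
K: fault, evict V, frames {D,F,K}
V: fault, evict D, frames {F,K,V}
K: hit
F: hit
N: fault, evict V, frames {K,F,N}
Page faults: 10.

10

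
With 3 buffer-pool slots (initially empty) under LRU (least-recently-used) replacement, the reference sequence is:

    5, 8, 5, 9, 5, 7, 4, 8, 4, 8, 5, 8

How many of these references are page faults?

7

5 -> fault, frames {5}
8 -> fault, frames {5,8}
5 -> hit
9 -> fault, frames {8,5,9}
5 -> hit
7 -> fault, evict 8, frames {9,5,7}
4 -> fault, evict 9, frames {5,7,4}
8 -> fault, evict 5, frames {7,4,8}
4 -> hit
8 -> hit
5 -> fault, evict 7, frames {4,8,5}
8 -> hit
Page faults: 7.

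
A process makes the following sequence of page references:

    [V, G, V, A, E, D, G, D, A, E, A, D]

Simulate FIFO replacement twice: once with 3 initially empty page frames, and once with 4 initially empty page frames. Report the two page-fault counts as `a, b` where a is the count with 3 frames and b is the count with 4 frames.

3 frames: F F . F F F F . F F . F → 9 faults.
4 frames: F F . F F F . . . . . . → 5 faults.
5 < 9: adding a frame reduced faults, as is typical.

9, 5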